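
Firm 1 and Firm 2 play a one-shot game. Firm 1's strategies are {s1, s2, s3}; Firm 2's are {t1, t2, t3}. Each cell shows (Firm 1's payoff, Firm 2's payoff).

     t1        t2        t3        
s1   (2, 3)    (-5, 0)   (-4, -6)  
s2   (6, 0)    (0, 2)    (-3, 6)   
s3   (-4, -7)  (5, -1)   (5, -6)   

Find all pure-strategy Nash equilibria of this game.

Check mutual best responses: a cell is a NE iff neither player can gain by unilaterally deviating.
Firm 1's best responses — vs t1: s2 (payoff 6); vs t2: s3 (payoff 5); vs t3: s3 (payoff 5).
Firm 2's best responses — vs s1: t1 (payoff 3); vs s2: t3 (payoff 6); vs s3: t2 (payoff -1).
The only mutual best response is (s3, t2); neither player gains by switching there.

(s3, t2)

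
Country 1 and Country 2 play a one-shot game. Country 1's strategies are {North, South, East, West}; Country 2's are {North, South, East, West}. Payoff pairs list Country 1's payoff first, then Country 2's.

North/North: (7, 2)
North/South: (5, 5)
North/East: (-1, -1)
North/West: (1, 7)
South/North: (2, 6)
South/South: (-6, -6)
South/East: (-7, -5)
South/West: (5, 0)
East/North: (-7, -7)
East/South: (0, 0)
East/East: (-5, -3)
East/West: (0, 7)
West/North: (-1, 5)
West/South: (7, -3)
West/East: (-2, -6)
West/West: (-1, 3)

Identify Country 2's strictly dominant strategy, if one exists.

A strategy is strictly dominant if it gives Country 2 a strictly higher payoff than every other strategy, against every choice by the opponent.
North is not dominant: against North, South gives 5 > 2.
South is not dominant: against North, West gives 7 > 5.
East is not dominant: against North, North gives 2 > -1.
West is not dominant: against South, North gives 6 > 0.
No single strategy is best against every opponent action.

No strictly dominant strategy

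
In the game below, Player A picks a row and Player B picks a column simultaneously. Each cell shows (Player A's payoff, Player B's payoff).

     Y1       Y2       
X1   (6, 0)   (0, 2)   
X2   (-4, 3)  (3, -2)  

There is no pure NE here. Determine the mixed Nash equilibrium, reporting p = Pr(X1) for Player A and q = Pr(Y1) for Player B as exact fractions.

p = 5/7, q = 3/13

Each player's mixing probability is pinned down by making the *other* player indifferent.
Player B indifferent between Y1 and Y2: p·0 + (1−p)·3 = p·2 + (1−p)·(-2) ⟹ 3 + (-3)p = (-2) + 4p ⟹ p = 5/7.
Player A indifferent between X1 and X2: q·6 + (1−q)·0 = q·(-4) + (1−q)·3 ⟹ 0 + 6q = 3 + (-7)q ⟹ q = 3/13.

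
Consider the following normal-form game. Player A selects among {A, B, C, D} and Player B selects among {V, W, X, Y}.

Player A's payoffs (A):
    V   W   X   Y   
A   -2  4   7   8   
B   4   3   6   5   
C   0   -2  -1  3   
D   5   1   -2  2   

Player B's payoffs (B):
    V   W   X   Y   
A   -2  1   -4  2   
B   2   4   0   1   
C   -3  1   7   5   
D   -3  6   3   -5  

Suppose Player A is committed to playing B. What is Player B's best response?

W

With Player A fixed at B, Player B's payoffs are: V → 2, W → 4, X → 0, Y → 1.
The maximum is 4, achieved by W.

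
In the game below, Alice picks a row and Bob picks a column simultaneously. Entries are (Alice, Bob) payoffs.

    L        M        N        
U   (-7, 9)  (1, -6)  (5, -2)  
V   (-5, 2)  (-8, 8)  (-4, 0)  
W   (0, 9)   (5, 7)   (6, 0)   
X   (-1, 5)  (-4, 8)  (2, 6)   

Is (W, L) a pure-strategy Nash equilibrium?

Yes

Holding Bob at L: Alice gets 0 from W, versus -7 from U, -5 from V, -1 from X. No profitable deviation for Alice.
Holding Alice at W: Bob gets 9 from L, versus 7 from M, 0 from N. No profitable deviation for Bob either.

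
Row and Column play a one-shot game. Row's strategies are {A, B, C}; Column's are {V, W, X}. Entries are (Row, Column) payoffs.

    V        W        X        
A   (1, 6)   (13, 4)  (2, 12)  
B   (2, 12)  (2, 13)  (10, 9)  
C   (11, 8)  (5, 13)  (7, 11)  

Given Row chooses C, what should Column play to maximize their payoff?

W

With Row fixed at C, Column's payoffs are: V → 8, W → 13, X → 11.
The maximum is 13, achieved by W.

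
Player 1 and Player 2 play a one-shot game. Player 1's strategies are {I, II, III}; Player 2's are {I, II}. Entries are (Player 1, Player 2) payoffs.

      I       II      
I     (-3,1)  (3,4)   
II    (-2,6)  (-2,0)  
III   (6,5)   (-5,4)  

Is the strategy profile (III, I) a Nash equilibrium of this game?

Yes

Holding Player 2 at I: Player 1 gets 6 from III, versus -3 from I, -2 from II. No profitable deviation for Player 1.
Holding Player 1 at III: Player 2 gets 5 from I, versus 4 from II. No profitable deviation for Player 2 either.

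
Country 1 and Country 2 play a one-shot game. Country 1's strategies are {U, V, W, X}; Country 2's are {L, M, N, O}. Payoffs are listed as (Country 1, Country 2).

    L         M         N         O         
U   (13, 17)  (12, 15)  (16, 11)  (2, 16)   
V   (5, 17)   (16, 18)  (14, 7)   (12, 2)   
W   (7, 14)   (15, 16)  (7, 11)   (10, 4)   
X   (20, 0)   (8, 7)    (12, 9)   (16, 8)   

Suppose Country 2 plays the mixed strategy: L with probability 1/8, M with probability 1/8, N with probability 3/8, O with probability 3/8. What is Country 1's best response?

X

Compute Country 1's expected payoff from each pure strategy against the given mix.
U: (1/8)·13 + (1/8)·12 + (3/8)·16 + (3/8)·2 = 79/8
V: (1/8)·5 + (1/8)·16 + (3/8)·14 + (3/8)·12 = 99/8
W: (1/8)·7 + (1/8)·15 + (3/8)·7 + (3/8)·10 = 73/8
X: (1/8)·20 + (1/8)·8 + (3/8)·12 + (3/8)·16 = 14
Highest expected payoff is 14, from X.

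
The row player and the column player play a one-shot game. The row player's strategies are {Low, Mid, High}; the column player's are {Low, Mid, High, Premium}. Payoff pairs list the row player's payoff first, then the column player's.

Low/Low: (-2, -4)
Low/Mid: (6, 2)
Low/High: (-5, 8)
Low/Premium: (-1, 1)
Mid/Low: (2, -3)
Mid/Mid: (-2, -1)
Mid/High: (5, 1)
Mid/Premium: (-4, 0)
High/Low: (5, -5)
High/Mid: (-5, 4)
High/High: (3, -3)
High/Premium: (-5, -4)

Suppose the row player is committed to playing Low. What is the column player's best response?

High

With the row player fixed at Low, the column player's payoffs are: Low → -4, Mid → 2, High → 8, Premium → 1.
The maximum is 8, achieved by High.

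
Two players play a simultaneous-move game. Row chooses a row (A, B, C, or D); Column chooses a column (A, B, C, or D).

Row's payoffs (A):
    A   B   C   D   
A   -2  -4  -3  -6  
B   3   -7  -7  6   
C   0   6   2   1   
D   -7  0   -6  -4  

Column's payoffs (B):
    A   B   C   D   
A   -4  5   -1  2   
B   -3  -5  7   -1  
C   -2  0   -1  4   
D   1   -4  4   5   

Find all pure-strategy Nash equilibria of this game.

There is no pure-strategy Nash equilibrium

A profile is a Nash equilibrium when each player is best-responding to the other.
Row's best responses — vs A: B (payoff 3); vs B: C (payoff 6); vs C: C (payoff 2); vs D: B (payoff 6).
Column's best responses — vs A: B (payoff 5); vs B: C (payoff 7); vs C: D (payoff 4); vs D: D (payoff 5).
No cell has both players best-responding. For instance, Row's best reply to B is C, but against C Column prefers D over B.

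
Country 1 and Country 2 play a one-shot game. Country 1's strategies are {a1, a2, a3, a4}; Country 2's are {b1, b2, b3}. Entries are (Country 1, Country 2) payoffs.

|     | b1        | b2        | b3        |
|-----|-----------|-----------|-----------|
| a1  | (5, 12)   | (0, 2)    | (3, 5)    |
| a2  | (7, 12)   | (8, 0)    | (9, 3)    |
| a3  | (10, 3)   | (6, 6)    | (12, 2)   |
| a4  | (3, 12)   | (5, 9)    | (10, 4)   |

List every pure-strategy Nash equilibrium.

None

Find each player's best response to every opponent strategy; NE are the intersections.
Country 1's best responses — vs b1: a3 (payoff 10); vs b2: a2 (payoff 8); vs b3: a3 (payoff 12).
Country 2's best responses — vs a1: b1 (payoff 12); vs a2: b1 (payoff 12); vs a3: b2 (payoff 6); vs a4: b1 (payoff 12).
No cell has both players best-responding. For instance, Country 1's best reply to b1 is a3, but against a3 Country 2 prefers b2 over b1.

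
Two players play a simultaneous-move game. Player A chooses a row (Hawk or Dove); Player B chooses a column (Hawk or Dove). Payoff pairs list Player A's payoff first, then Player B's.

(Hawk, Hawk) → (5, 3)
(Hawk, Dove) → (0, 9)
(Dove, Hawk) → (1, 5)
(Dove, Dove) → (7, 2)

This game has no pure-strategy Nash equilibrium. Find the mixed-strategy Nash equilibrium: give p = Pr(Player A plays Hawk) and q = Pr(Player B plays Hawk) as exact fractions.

p = 1/3, q = 7/11

Each player's mixing probability is pinned down by making the *other* player indifferent.
Player B indifferent between Hawk and Dove: p·3 + (1−p)·5 = p·9 + (1−p)·2 ⟹ 5 + (-2)p = 2 + 7p ⟹ p = 1/3.
Player A indifferent between Hawk and Dove: q·5 + (1−q)·0 = q·1 + (1−q)·7 ⟹ 0 + 5q = 7 + (-6)q ⟹ q = 7/11.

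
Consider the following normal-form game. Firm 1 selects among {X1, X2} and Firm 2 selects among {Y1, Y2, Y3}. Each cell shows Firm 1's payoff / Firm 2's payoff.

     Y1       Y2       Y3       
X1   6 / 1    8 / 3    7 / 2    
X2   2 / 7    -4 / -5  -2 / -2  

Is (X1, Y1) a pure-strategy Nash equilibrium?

No

Holding Firm 2 at Y1: Firm 1 gets 6 from X1, versus 2 from X2. No profitable deviation for Firm 1.
Holding Firm 1 at X1: Firm 2 gets 1 from Y1 but could get 3 by switching to Y2. Firm 2 has a profitable deviation.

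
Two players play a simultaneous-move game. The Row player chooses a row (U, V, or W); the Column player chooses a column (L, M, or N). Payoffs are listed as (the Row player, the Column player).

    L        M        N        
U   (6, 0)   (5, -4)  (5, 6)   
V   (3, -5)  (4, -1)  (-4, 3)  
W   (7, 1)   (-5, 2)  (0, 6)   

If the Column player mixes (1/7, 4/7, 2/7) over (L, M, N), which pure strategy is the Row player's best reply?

The Row player's best reply maximizes expected payoff against the mix.
U: (1/7)·6 + (4/7)·5 + (2/7)·5 = 36/7
V: (1/7)·3 + (4/7)·4 + (2/7)·(-4) = 11/7
W: (1/7)·7 + (4/7)·(-5) + (2/7)·0 = -13/7
Highest expected payoff is 36/7, from U.

U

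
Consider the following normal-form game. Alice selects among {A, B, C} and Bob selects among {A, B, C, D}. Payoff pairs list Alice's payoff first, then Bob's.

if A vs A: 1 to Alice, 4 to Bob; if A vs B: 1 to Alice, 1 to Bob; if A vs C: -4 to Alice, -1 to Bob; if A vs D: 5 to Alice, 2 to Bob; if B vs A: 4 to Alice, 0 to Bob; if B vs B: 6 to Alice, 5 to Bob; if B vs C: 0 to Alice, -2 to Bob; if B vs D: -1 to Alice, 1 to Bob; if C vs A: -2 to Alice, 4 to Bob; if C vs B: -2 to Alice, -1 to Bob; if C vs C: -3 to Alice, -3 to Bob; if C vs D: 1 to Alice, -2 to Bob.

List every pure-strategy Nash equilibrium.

A profile is a Nash equilibrium when each player is best-responding to the other.
Alice's best responses — vs A: B (payoff 4); vs B: B (payoff 6); vs C: B (payoff 0); vs D: A (payoff 5).
Bob's best responses — vs A: A (payoff 4); vs B: B (payoff 5); vs C: A (payoff 4).
The only mutual best response is (B, B); neither player gains by switching there.

(B, B)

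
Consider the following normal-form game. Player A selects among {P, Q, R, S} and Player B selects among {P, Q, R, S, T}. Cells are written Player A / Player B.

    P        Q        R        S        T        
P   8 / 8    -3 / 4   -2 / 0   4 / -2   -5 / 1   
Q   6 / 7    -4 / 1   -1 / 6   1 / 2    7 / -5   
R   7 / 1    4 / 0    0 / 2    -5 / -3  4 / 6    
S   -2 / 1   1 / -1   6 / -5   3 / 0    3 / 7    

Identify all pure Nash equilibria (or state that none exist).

A profile is a Nash equilibrium when each player is best-responding to the other.
Player A's best responses — vs P: P (payoff 8); vs Q: R (payoff 4); vs R: S (payoff 6); vs S: P (payoff 4); vs T: Q (payoff 7).
Player B's best responses — vs P: P (payoff 8); vs Q: P (payoff 7); vs R: T (payoff 6); vs S: T (payoff 7).
The only mutual best response is (P, P); neither player gains by switching there.

(P, P)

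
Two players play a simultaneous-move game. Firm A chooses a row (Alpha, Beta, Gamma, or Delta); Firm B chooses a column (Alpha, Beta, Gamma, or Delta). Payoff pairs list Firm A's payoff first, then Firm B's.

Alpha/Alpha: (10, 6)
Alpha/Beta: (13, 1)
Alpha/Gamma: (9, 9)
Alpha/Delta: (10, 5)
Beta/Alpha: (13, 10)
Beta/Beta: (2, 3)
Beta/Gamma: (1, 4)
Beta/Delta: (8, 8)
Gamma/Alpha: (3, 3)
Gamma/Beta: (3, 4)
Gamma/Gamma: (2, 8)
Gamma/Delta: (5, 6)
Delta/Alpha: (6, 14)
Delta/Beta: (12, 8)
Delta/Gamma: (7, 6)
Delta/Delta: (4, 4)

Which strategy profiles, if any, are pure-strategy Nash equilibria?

(Alpha, Gamma) and (Beta, Alpha)

Check mutual best responses: a cell is a NE iff neither player can gain by unilaterally deviating.
Firm A's best responses — vs Alpha: Beta (payoff 13); vs Beta: Alpha (payoff 13); vs Gamma: Alpha (payoff 9); vs Delta: Alpha (payoff 10).
Firm B's best responses — vs Alpha: Gamma (payoff 9); vs Beta: Alpha (payoff 10); vs Gamma: Gamma (payoff 8); vs Delta: Alpha (payoff 14).
Mutual best responses occur at (Alpha, Gamma) and (Beta, Alpha); at each, neither player gains by switching.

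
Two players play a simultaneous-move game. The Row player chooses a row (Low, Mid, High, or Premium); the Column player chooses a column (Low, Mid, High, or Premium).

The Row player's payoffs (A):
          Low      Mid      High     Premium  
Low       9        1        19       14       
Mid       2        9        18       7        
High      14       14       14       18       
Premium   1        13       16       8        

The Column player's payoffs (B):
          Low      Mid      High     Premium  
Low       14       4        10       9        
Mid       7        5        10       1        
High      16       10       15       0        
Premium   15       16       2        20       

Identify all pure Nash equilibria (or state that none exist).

(High, Low)

Check mutual best responses: a cell is a NE iff neither player can gain by unilaterally deviating.
The Row player's best responses — vs Low: High (payoff 14); vs Mid: High (payoff 14); vs High: Low (payoff 19); vs Premium: High (payoff 18).
The Column player's best responses — vs Low: Low (payoff 14); vs Mid: High (payoff 10); vs High: Low (payoff 16); vs Premium: Premium (payoff 20).
The only mutual best response is (High, Low); neither player gains by switching there.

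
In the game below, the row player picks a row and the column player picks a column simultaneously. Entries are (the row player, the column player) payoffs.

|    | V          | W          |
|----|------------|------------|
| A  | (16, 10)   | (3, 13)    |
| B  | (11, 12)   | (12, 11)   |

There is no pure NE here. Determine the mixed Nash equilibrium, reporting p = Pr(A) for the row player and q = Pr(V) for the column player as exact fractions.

p = 1/4, q = 9/14

Each player's mixing probability is pinned down by making the *other* player indifferent.
The column player indifferent between V and W: p·10 + (1−p)·12 = p·13 + (1−p)·11 ⟹ 12 + (-2)p = 11 + 2p ⟹ p = 1/4.
The row player indifferent between A and B: q·16 + (1−q)·3 = q·11 + (1−q)·12 ⟹ 3 + 13q = 12 + (-1)q ⟹ q = 9/14.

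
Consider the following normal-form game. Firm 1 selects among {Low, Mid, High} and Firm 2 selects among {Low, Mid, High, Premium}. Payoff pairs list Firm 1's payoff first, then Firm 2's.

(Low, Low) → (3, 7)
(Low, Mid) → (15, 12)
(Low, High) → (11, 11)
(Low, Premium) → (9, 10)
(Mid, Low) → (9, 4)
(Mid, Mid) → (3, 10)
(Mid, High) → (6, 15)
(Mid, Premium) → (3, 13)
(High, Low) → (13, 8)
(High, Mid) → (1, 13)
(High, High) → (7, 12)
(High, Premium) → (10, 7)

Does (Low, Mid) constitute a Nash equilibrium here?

Holding Firm 2 at Mid: Firm 1 gets 15 from Low, versus 3 from Mid, 1 from High. No profitable deviation for Firm 1.
Holding Firm 1 at Low: Firm 2 gets 12 from Mid, versus 7 from Low, 11 from High, 10 from Premium. No profitable deviation for Firm 2 either.

Yes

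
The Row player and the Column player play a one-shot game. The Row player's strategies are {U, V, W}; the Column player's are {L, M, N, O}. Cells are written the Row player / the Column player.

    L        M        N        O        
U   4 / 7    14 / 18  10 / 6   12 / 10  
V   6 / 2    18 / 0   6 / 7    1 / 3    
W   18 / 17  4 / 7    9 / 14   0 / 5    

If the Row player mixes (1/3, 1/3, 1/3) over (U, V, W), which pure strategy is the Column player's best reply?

The Column player's best reply maximizes expected payoff against the mix.
L: (1/3)·7 + (1/3)·2 + (1/3)·17 = 26/3
M: (1/3)·18 + (1/3)·0 + (1/3)·7 = 25/3
N: (1/3)·6 + (1/3)·7 + (1/3)·14 = 9
O: (1/3)·10 + (1/3)·3 + (1/3)·5 = 6
Highest expected payoff is 9, from N.

N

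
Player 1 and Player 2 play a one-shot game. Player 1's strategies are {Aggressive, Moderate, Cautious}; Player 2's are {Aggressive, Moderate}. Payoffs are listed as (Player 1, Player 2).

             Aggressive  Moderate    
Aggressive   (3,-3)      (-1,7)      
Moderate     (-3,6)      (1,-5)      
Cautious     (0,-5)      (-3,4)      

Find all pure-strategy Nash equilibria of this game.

Find each player's best response to every opponent strategy; NE are the intersections.
Player 1's best responses — vs Aggressive: Aggressive (payoff 3); vs Moderate: Moderate (payoff 1).
Player 2's best responses — vs Aggressive: Moderate (payoff 7); vs Moderate: Aggressive (payoff 6); vs Cautious: Moderate (payoff 4).
No cell has both players best-responding. For instance, Player 1's best reply to Moderate is Moderate, but against Moderate Player 2 prefers Aggressive over Moderate.

There is no pure-strategy Nash equilibrium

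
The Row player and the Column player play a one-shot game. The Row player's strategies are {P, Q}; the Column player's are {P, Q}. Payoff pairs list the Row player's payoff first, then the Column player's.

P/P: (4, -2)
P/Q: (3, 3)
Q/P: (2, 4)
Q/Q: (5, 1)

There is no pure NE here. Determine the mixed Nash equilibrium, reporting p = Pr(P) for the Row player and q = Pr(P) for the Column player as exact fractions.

p = 3/8, q = 1/2

Each player's mixing probability is pinned down by making the *other* player indifferent.
The Column player indifferent between P and Q: p·(-2) + (1−p)·4 = p·3 + (1−p)·1 ⟹ 4 + (-6)p = 1 + 2p ⟹ p = 3/8.
The Row player indifferent between P and Q: q·4 + (1−q)·3 = q·2 + (1−q)·5 ⟹ 3 + 1q = 5 + (-3)q ⟹ q = 1/2.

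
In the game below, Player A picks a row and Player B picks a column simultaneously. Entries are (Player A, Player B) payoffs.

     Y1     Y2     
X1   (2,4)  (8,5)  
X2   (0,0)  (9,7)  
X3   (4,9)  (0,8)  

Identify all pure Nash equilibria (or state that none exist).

(X2, Y2) and (X3, Y1)

Check mutual best responses: a cell is a NE iff neither player can gain by unilaterally deviating.
Player A's best responses — vs Y1: X3 (payoff 4); vs Y2: X2 (payoff 9).
Player B's best responses — vs X1: Y2 (payoff 5); vs X2: Y2 (payoff 7); vs X3: Y1 (payoff 9).
Mutual best responses occur at (X2, Y2) and (X3, Y1); at each, neither player gains by switching.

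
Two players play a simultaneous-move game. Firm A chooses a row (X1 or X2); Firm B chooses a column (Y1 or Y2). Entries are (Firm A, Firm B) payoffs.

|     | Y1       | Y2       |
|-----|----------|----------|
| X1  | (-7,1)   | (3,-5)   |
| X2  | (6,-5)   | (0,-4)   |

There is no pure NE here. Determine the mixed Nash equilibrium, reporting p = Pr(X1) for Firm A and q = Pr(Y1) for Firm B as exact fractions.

Each player's mixing probability is pinned down by making the *other* player indifferent.
Firm B indifferent between Y1 and Y2: p·1 + (1−p)·(-5) = p·(-5) + (1−p)·(-4) ⟹ (-5) + 6p = (-4) + (-1)p ⟹ p = 1/7.
Firm A indifferent between X1 and X2: q·(-7) + (1−q)·3 = q·6 + (1−q)·0 ⟹ 3 + (-10)q = 0 + 6q ⟹ q = 3/16.

p = 1/7, q = 3/16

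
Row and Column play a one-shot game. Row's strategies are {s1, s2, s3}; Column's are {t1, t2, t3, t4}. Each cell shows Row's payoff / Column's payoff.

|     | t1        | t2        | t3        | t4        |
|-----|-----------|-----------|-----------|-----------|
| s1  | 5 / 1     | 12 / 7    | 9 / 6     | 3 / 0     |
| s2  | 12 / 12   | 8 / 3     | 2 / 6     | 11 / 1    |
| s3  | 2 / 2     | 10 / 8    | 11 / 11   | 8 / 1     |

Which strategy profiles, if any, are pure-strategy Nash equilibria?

(s1, t2), (s2, t1), and (s3, t3)

A profile is a Nash equilibrium when each player is best-responding to the other.
Row's best responses — vs t1: s2 (payoff 12); vs t2: s1 (payoff 12); vs t3: s3 (payoff 11); vs t4: s2 (payoff 11).
Column's best responses — vs s1: t2 (payoff 7); vs s2: t1 (payoff 12); vs s3: t3 (payoff 11).
Mutual best responses occur at (s1, t2), (s2, t1), and (s3, t3); at each, neither player gains by switching.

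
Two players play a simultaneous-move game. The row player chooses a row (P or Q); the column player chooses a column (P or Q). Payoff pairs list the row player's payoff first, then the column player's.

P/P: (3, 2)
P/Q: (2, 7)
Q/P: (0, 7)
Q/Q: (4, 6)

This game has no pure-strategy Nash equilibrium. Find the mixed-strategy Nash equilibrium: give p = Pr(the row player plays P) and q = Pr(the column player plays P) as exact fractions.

p = 1/6, q = 2/5

Each player's mixing probability is pinned down by making the *other* player indifferent.
The column player indifferent between P and Q: p·2 + (1−p)·7 = p·7 + (1−p)·6 ⟹ 7 + (-5)p = 6 + 1p ⟹ p = 1/6.
The row player indifferent between P and Q: q·3 + (1−q)·2 = q·0 + (1−q)·4 ⟹ 2 + 1q = 4 + (-4)q ⟹ q = 2/5.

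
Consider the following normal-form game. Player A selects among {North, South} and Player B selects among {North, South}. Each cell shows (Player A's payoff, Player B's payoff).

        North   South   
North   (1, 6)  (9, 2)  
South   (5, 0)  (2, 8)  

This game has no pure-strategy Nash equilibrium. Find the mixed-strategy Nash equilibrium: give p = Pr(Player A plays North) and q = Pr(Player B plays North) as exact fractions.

p = 2/3, q = 7/11

Each player's mixing probability is pinned down by making the *other* player indifferent.
Player B indifferent between North and South: p·6 + (1−p)·0 = p·2 + (1−p)·8 ⟹ 0 + 6p = 8 + (-6)p ⟹ p = 2/3.
Player A indifferent between North and South: q·1 + (1−q)·9 = q·5 + (1−q)·2 ⟹ 9 + (-8)q = 2 + 3q ⟹ q = 7/11.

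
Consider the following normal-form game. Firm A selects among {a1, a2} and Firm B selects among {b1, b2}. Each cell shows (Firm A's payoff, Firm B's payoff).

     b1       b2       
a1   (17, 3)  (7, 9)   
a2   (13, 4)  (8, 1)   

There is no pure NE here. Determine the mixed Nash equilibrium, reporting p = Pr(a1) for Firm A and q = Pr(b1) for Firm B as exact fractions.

In a mixed NE each player is indifferent between their pure strategies, so the opponent's mix sets the indifference.
Firm B indifferent between b1 and b2: p·3 + (1−p)·4 = p·9 + (1−p)·1 ⟹ 4 + (-1)p = 1 + 8p ⟹ p = 1/3.
Firm A indifferent between a1 and a2: q·17 + (1−q)·7 = q·13 + (1−q)·8 ⟹ 7 + 10q = 8 + 5q ⟹ q = 1/5.

p = 1/3, q = 1/5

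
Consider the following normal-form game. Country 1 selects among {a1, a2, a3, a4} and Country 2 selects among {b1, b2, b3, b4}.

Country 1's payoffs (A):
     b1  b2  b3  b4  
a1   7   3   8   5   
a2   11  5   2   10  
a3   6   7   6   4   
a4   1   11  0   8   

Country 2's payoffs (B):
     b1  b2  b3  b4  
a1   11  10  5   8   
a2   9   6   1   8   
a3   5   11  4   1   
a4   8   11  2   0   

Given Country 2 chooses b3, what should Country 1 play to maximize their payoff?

With Country 2 fixed at b3, Country 1's payoffs are: a1 → 8, a2 → 2, a3 → 6, a4 → 0.
The maximum is 8, achieved by a1.

a1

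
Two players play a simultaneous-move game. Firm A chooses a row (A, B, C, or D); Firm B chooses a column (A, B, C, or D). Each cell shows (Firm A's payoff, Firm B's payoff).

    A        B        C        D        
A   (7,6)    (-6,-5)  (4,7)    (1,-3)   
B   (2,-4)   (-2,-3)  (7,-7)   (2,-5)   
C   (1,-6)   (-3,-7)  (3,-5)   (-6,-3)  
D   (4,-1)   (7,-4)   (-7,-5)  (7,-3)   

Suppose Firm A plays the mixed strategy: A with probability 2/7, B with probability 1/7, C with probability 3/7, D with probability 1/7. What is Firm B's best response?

A

Firm B's best reply maximizes expected payoff against the mix.
A: (2/7)·6 + (1/7)·(-4) + (3/7)·(-6) + (1/7)·(-1) = -11/7
B: (2/7)·(-5) + (1/7)·(-3) + (3/7)·(-7) + (1/7)·(-4) = -38/7
C: (2/7)·7 + (1/7)·(-7) + (3/7)·(-5) + (1/7)·(-5) = -13/7
D: (2/7)·(-3) + (1/7)·(-5) + (3/7)·(-3) + (1/7)·(-3) = -23/7
Highest expected payoff is -11/7, from A.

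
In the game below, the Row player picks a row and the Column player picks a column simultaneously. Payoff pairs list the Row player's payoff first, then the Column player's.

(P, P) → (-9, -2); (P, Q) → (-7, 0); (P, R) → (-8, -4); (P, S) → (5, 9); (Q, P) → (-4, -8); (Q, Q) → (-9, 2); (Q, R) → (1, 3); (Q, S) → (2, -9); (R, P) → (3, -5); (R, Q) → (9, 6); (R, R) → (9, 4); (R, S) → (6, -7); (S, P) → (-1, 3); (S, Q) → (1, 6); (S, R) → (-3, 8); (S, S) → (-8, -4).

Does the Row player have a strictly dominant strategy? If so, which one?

A strategy is strictly dominant if it gives the Row player a strictly higher payoff than every other strategy, against every choice by the opponent.
R strictly dominates: vs P: 3 > each of {-9, -4, -1}; vs Q: 9 > each of {-7, -9, 1}; vs R: 9 > each of {-8, 1, -3}; vs S: 6 > each of {5, 2, -8}.

R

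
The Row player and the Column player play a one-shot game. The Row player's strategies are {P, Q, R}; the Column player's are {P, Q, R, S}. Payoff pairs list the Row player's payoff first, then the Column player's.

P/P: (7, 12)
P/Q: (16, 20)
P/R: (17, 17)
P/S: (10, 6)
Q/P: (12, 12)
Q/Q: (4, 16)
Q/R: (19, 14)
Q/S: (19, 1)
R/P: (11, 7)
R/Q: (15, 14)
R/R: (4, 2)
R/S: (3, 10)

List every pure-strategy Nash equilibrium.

Find each player's best response to every opponent strategy; NE are the intersections.
The Row player's best responses — vs P: Q (payoff 12); vs Q: P (payoff 16); vs R: Q (payoff 19); vs S: Q (payoff 19).
The Column player's best responses — vs P: Q (payoff 20); vs Q: Q (payoff 16); vs R: Q (payoff 14).
The only mutual best response is (P, Q); neither player gains by switching there.

(P, Q)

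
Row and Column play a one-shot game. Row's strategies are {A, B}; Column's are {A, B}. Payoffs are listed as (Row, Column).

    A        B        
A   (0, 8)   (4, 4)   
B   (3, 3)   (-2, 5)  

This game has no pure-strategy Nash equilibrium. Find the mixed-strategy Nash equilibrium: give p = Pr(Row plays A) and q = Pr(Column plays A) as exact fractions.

p = 1/3, q = 2/3

In a mixed NE each player is indifferent between their pure strategies, so the opponent's mix sets the indifference.
Column indifferent between A and B: p·8 + (1−p)·3 = p·4 + (1−p)·5 ⟹ 3 + 5p = 5 + (-1)p ⟹ p = 1/3.
Row indifferent between A and B: q·0 + (1−q)·4 = q·3 + (1−q)·(-2) ⟹ 4 + (-4)q = (-2) + 5q ⟹ q = 2/3.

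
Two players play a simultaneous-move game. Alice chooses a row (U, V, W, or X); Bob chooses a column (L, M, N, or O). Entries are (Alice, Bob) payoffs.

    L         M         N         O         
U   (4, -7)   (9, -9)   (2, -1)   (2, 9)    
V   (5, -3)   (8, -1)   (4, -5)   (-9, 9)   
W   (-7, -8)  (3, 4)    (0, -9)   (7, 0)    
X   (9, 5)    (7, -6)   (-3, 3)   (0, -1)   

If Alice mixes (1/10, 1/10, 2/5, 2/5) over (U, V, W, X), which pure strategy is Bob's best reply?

Bob's best reply maximizes expected payoff against the mix.
L: (1/10)·(-7) + (1/10)·(-3) + (2/5)·(-8) + (2/5)·5 = -11/5
M: (1/10)·(-9) + (1/10)·(-1) + (2/5)·4 + (2/5)·(-6) = -9/5
N: (1/10)·(-1) + (1/10)·(-5) + (2/5)·(-9) + (2/5)·3 = -3
O: (1/10)·9 + (1/10)·9 + (2/5)·0 + (2/5)·(-1) = 7/5
Highest expected payoff is 7/5, from O.

O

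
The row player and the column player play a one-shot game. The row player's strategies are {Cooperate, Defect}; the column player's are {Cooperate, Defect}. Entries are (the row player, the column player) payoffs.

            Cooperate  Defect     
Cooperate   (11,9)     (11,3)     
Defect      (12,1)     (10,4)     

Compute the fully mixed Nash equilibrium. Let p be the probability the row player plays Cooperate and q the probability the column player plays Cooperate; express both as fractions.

p = 1/3, q = 1/2

In a mixed NE each player is indifferent between their pure strategies, so the opponent's mix sets the indifference.
The column player indifferent between Cooperate and Defect: p·9 + (1−p)·1 = p·3 + (1−p)·4 ⟹ 1 + 8p = 4 + (-1)p ⟹ p = 1/3.
The row player indifferent between Cooperate and Defect: q·11 + (1−q)·11 = q·12 + (1−q)·10 ⟹ 11 + 0q = 10 + 2q ⟹ q = 1/2.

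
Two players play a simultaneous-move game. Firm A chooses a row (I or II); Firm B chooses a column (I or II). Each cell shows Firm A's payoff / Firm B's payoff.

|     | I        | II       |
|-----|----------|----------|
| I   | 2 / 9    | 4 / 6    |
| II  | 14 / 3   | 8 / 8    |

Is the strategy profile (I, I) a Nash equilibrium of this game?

No

Holding Firm B at I: Firm A gets 2 from I but could get 14 by switching to II. Firm A has a profitable deviation.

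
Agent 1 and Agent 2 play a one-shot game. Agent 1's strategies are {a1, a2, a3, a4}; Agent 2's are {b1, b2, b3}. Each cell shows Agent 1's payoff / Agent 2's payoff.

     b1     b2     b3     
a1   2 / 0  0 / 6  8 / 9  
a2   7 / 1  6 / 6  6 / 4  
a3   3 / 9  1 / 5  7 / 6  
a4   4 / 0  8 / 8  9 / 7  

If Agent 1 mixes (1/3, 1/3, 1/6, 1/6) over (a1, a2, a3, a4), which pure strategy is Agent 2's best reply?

b3

Compute Agent 2's expected payoff from each pure strategy against the given mix.
b1: (1/3)·0 + (1/3)·1 + (1/6)·9 + (1/6)·0 = 11/6
b2: (1/3)·6 + (1/3)·6 + (1/6)·5 + (1/6)·8 = 37/6
b3: (1/3)·9 + (1/3)·4 + (1/6)·6 + (1/6)·7 = 13/2
Highest expected payoff is 13/2, from b3.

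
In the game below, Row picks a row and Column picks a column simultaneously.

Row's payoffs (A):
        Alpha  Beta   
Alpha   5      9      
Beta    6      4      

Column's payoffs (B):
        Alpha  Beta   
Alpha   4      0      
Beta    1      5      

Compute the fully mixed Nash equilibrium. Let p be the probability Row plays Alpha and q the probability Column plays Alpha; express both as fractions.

p = 1/2, q = 5/6

In a mixed NE each player is indifferent between their pure strategies, so the opponent's mix sets the indifference.
Column indifferent between Alpha and Beta: p·4 + (1−p)·1 = p·0 + (1−p)·5 ⟹ 1 + 3p = 5 + (-5)p ⟹ p = 1/2.
Row indifferent between Alpha and Beta: q·5 + (1−q)·9 = q·6 + (1−q)·4 ⟹ 9 + (-4)q = 4 + 2q ⟹ q = 5/6.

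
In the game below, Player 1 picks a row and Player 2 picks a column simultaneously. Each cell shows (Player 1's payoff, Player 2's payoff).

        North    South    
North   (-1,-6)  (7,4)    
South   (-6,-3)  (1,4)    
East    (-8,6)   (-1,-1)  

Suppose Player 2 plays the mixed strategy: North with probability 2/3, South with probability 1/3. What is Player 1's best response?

Player 1's best reply maximizes expected payoff against the mix.
North: (2/3)·(-1) + (1/3)·7 = 5/3
South: (2/3)·(-6) + (1/3)·1 = -11/3
East: (2/3)·(-8) + (1/3)·(-1) = -17/3
Highest expected payoff is 5/3, from North.

North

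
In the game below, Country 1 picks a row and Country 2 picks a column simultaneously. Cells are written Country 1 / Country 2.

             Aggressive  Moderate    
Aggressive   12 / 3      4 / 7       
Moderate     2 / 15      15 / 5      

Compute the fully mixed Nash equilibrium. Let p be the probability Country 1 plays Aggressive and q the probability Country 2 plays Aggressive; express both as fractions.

p = 5/7, q = 11/21

In a mixed NE each player is indifferent between their pure strategies, so the opponent's mix sets the indifference.
Country 2 indifferent between Aggressive and Moderate: p·3 + (1−p)·15 = p·7 + (1−p)·5 ⟹ 15 + (-12)p = 5 + 2p ⟹ p = 5/7.
Country 1 indifferent between Aggressive and Moderate: q·12 + (1−q)·4 = q·2 + (1−q)·15 ⟹ 4 + 8q = 15 + (-13)q ⟹ q = 11/21.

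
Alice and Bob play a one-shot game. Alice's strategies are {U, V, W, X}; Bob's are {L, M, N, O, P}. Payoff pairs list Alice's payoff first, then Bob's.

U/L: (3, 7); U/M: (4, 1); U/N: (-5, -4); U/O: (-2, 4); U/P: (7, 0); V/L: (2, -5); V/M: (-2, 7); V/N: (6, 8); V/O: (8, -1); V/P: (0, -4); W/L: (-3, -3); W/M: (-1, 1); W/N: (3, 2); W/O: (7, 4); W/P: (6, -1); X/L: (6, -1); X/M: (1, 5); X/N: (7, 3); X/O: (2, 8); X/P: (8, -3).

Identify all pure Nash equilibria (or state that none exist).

Find each player's best response to every opponent strategy; NE are the intersections.
Alice's best responses — vs L: X (payoff 6); vs M: U (payoff 4); vs N: X (payoff 7); vs O: V (payoff 8); vs P: X (payoff 8).
Bob's best responses — vs U: L (payoff 7); vs V: N (payoff 8); vs W: O (payoff 4); vs X: O (payoff 8).
No cell has both players best-responding. For instance, Alice's best reply to L is X, but against X Bob prefers O over L.

There is no pure-strategy Nash equilibrium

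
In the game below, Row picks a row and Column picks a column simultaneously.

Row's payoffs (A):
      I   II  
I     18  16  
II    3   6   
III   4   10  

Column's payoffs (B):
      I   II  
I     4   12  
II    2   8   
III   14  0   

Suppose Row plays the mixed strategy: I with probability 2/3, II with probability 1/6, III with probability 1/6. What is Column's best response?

II

Column's best reply maximizes expected payoff against the mix.
I: (2/3)·4 + (1/6)·2 + (1/6)·14 = 16/3
II: (2/3)·12 + (1/6)·8 + (1/6)·0 = 28/3
Highest expected payoff is 28/3, from II.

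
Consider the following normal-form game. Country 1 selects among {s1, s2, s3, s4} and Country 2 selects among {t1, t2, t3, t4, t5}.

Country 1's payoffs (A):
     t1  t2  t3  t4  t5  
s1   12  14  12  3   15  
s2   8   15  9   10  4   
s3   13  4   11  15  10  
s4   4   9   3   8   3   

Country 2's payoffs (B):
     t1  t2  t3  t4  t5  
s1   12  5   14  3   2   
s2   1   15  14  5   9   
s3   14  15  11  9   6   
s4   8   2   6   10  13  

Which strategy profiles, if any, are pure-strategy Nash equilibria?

Find each player's best response to every opponent strategy; NE are the intersections.
Country 1's best responses — vs t1: s3 (payoff 13); vs t2: s2 (payoff 15); vs t3: s1 (payoff 12); vs t4: s3 (payoff 15); vs t5: s1 (payoff 15).
Country 2's best responses — vs s1: t3 (payoff 14); vs s2: t2 (payoff 15); vs s3: t2 (payoff 15); vs s4: t5 (payoff 13).
Mutual best responses occur at (s1, t3) and (s2, t2); at each, neither player gains by switching.

(s1, t3) and (s2, t2)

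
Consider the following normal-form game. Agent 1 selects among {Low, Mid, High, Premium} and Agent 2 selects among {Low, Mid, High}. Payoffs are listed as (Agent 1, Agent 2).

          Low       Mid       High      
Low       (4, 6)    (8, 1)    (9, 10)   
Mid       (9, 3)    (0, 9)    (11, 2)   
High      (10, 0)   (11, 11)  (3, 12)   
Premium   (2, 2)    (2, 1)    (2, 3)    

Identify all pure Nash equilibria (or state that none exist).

There is no pure-strategy Nash equilibrium

A profile is a Nash equilibrium when each player is best-responding to the other.
Agent 1's best responses — vs Low: High (payoff 10); vs Mid: High (payoff 11); vs High: Mid (payoff 11).
Agent 2's best responses — vs Low: High (payoff 10); vs Mid: Mid (payoff 9); vs High: High (payoff 12); vs Premium: High (payoff 3).
No cell has both players best-responding. For instance, Agent 1's best reply to Low is High, but against High Agent 2 prefers High over Low.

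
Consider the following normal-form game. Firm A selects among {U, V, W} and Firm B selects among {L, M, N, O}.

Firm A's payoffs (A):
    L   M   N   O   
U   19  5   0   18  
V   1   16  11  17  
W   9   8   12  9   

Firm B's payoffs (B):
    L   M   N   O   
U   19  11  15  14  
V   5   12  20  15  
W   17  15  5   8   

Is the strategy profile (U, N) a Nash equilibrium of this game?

Holding Firm B at N: Firm A gets 0 from U but could get 12 by switching to W. Firm A has a profitable deviation.

No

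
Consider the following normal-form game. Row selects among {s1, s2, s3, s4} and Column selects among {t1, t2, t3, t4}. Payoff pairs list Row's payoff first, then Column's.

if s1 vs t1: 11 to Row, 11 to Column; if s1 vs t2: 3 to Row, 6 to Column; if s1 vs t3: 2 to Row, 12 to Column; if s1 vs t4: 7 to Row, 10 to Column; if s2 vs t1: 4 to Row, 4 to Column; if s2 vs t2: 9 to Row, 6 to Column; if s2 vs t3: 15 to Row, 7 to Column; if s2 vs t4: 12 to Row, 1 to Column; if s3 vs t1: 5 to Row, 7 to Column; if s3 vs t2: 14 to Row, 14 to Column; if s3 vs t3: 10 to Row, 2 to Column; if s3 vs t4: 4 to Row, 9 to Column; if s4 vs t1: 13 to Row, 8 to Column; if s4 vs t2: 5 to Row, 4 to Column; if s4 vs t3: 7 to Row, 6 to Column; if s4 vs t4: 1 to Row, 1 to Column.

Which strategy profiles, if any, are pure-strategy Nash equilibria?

Find each player's best response to every opponent strategy; NE are the intersections.
Row's best responses — vs t1: s4 (payoff 13); vs t2: s3 (payoff 14); vs t3: s2 (payoff 15); vs t4: s2 (payoff 12).
Column's best responses — vs s1: t3 (payoff 12); vs s2: t3 (payoff 7); vs s3: t2 (payoff 14); vs s4: t1 (payoff 8).
Mutual best responses occur at (s2, t3), (s3, t2), and (s4, t1); at each, neither player gains by switching.

(s2, t3), (s3, t2), and (s4, t1)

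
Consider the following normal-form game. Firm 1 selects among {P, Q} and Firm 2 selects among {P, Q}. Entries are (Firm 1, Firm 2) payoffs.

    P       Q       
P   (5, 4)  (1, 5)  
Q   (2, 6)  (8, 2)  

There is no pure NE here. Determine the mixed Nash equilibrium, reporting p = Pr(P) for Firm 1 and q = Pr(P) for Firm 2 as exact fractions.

p = 4/5, q = 7/10

In a mixed NE each player is indifferent between their pure strategies, so the opponent's mix sets the indifference.
Firm 2 indifferent between P and Q: p·4 + (1−p)·6 = p·5 + (1−p)·2 ⟹ 6 + (-2)p = 2 + 3p ⟹ p = 4/5.
Firm 1 indifferent between P and Q: q·5 + (1−q)·1 = q·2 + (1−q)·8 ⟹ 1 + 4q = 8 + (-6)q ⟹ q = 7/10.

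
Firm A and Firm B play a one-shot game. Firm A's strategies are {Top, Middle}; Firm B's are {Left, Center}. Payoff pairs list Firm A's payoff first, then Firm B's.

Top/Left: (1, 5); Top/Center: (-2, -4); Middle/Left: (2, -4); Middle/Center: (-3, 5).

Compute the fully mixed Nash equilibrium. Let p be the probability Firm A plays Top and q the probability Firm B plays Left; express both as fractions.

p = 1/2, q = 1/2

In a mixed NE each player is indifferent between their pure strategies, so the opponent's mix sets the indifference.
Firm B indifferent between Left and Center: p·5 + (1−p)·(-4) = p·(-4) + (1−p)·5 ⟹ (-4) + 9p = 5 + (-9)p ⟹ p = 1/2.
Firm A indifferent between Top and Middle: q·1 + (1−q)·(-2) = q·2 + (1−q)·(-3) ⟹ (-2) + 3q = (-3) + 5q ⟹ q = 1/2.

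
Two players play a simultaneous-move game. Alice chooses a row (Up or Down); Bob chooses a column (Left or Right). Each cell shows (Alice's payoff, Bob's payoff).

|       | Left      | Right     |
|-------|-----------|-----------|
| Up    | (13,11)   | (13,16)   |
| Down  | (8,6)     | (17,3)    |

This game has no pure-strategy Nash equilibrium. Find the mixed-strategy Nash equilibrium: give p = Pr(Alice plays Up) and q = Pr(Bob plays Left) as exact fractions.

Each player's mixing probability is pinned down by making the *other* player indifferent.
Bob indifferent between Left and Right: p·11 + (1−p)·6 = p·16 + (1−p)·3 ⟹ 6 + 5p = 3 + 13p ⟹ p = 3/8.
Alice indifferent between Up and Down: q·13 + (1−q)·13 = q·8 + (1−q)·17 ⟹ 13 + 0q = 17 + (-9)q ⟹ q = 4/9.

p = 3/8, q = 4/9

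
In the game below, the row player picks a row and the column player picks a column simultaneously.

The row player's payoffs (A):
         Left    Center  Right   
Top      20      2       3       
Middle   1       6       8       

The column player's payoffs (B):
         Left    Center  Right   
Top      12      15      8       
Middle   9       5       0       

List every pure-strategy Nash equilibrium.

A profile is a Nash equilibrium when each player is best-responding to the other.
The row player's best responses — vs Left: Top (payoff 20); vs Center: Middle (payoff 6); vs Right: Middle (payoff 8).
The column player's best responses — vs Top: Center (payoff 15); vs Middle: Left (payoff 9).
No cell has both players best-responding. For instance, the row player's best reply to Right is Middle, but against Middle the column player prefers Left over Right.

There is no pure-strategy Nash equilibrium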